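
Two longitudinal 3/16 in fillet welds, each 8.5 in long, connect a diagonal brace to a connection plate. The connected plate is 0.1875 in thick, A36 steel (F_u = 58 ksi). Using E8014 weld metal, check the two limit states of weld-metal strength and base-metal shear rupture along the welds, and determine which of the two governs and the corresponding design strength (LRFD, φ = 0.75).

φR_n ≈ 81.1 kips (weld metal governs)

E80XX → F_EXX = 80 ksi.
t_e = 0.707 × 0.1875 = 0.1326 in; L = 17 in.
Weld metal: φR_n = 0.75 × 0.6 × 80 × 0.1326 × 17 = 81.13 kips.
Base metal (shear rupture): φR_n = 0.75 × 0.6 × 58 × 0.1875 × 17 = 83.19 kips.
Governing: weld metal.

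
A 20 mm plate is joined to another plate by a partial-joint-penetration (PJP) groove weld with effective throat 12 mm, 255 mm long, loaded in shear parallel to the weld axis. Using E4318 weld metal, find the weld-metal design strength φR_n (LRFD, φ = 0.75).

φR_n ≈ 592 kN

E43XX → F_EXX = 430 MPa.
Effective throat (given) t_e = 12 mm.
A_we = 12 × 255 = 3060 mm².
F_nw = 0.6 F_EXX = 258 MPa.
φR_n = 0.75 × 258 × 3060 × 10⁻³ = 592.1 kN.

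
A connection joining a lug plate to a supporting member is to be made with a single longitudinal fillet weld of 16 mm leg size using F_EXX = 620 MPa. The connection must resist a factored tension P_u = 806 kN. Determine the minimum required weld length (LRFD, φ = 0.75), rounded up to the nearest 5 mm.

Throat t_e = 0.707 × 16 = 11.31 mm.
φr_n = 0.75 × 0.6 × 620 × 11.31 × 10⁻³ = 3.156 kN/mm.
L_req = P_u / φr_n = 806 / 3.156 = 255.4 mm total.
Round up → use L = 260 mm.

L = 260 mm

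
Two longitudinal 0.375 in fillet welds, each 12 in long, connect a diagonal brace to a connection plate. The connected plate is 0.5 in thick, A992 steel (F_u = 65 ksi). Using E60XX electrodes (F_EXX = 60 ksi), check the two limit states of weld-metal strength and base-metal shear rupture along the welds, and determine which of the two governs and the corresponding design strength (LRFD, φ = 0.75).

φR_n ≈ 172 kip (weld metal governs)

t_e = 0.707 × 0.375 = 0.2651 in; L = 24 in.
Weld metal: φR_n = 0.75 × 0.6 × 60 × 0.2651 × 24 = 171.8 kip.
Base metal (shear rupture): φR_n = 0.75 × 0.6 × 65 × 0.5 × 24 = 351 kip.
Governing: weld metal.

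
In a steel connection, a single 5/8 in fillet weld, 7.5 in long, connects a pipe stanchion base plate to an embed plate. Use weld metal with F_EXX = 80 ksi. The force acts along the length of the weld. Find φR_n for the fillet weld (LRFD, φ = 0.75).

φR_n ≈ 119 kip

Effective throat t_e = 0.707 × 0.625 = 0.4419 in.
Total length L = 7.5 in; A_we = 0.4419 × 7.5 = 3.314 in².
F_nw = 0.6 F_EXX = 0.6 × 80 = 48 ksi.
φR_n = 0.75 × 48 × 3.314 = 119.3 kip.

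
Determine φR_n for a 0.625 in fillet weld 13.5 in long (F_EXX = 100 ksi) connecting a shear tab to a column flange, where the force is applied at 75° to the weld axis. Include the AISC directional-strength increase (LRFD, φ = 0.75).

t_e = 0.707 × 0.625 = 0.4419 in; A_we = 0.4419 × 13.5 = 5.965 in².
Directional factor: 1.0 + 0.5 sin^1.5(75°) = 1.475.
F_nw = 0.6 × 100 × 1.475 = 88.48 ksi.
φR_n = 0.75 × 88.48 × 5.965 = 395.9 kip.

φR_n ≈ 396 kip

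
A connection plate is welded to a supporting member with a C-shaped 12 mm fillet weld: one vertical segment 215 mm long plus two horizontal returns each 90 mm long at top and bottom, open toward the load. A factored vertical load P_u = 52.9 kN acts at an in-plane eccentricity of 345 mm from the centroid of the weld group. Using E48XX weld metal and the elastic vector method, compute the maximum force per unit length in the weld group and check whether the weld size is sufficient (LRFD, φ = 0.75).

E48XX → F_EXX = 480 MPa.
Total weld length L_w = 395 mm. Treat welds as unit-width lines.
Centroid: x̄ = 2×90×45 / 395 = 20.51 mm from the vertical weld.
Polar moment about centroid: J = I_x + I_y = [215³/12 + 2×90×107.5²] + [215×20.51² + 2(90³/12 + 90×24.49²)] = 3228000 mm³.
Direct shear f_v = P/L_w = 52.9×10³ / 395 = 133.9 N/mm (vertical).
Torsion M = P·e = 52.9×10³ × 345 = 18250000 N·mm.
Critical point at (x, y) = (69.49, 107.5) from centroid. f_tx = M·y/J = 607.7 N/mm; f_ty = M·x/J = 392.9 N/mm.
Resultant f_max = √[f_tx² + (f_v + f_ty)²] = √[607.7² + (133.9 + 392.9)²] = 804.3 N/mm.
Capacity per unit length: φr_n = 0.75 × 0.6 × 480 × (0.707 × 12) = 1833 N/mm.
804.3 ≤ 1833 → adequate.

f_max ≈ 804 N/mm; adequate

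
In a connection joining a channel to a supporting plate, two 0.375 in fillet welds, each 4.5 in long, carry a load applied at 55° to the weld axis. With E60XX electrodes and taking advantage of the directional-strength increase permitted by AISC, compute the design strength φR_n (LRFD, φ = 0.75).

φR_n ≈ 88.3 kips

E60XX → F_EXX = 60 ksi.
t_e = 0.707 × 0.375 = 0.2651 in; A_we = 0.2651 × 9 = 2.386 in².
Directional factor: 1.0 + 0.5 sin^1.5(55°) = 1.371.
F_nw = 0.6 × 60 × 1.371 = 49.35 ksi.
φR_n = 0.75 × 49.35 × 2.386 = 88.31 kips.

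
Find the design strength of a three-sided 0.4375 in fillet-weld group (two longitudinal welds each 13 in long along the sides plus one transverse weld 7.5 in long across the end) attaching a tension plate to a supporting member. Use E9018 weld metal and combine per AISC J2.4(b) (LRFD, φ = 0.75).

φR_n ≈ 420 kip

E90XX → F_EXX = 90 ksi.
t_e = 0.707 × 0.4375 = 0.3093 in.
R_nwl = 0.6 × 90 × 0.3093 × 26 = 434.3 kip (longitudinal, 2 welds).
R_nwt = 0.6 × 90 × 0.3093 × 7.5 = 125.3 kip (transverse, base value).
(i) R_nwl + R_nwt = 559.5 kip; (ii) 0.85 R_nwl + 1.5 R_nwt = 557 kip.
R_n = max = 559.5 kip [governs: (i)]; φR_n = 419.7 kip.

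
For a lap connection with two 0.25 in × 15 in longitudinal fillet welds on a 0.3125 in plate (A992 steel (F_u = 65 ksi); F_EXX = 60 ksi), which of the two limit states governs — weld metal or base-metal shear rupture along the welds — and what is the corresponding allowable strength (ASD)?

R_n/Ω ≈ 95.4 kip (weld metal governs)

t_e = 0.707 × 0.25 = 0.1767 in; L = 30 in.
Weld metal: R_n/Ω = (1/2.0) × 0.6 × 60 × 0.1767 × 30 = 95.44 kip.
Base metal (shear rupture): R_n/Ω = (1/2.0) × 0.6 × 65 × 0.3125 × 30 = 182.8 kip.
Governing: weld metal.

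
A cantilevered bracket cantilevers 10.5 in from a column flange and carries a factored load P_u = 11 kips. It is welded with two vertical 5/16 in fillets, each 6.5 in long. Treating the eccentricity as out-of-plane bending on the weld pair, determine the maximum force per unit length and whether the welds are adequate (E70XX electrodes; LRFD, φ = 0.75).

f_max ≈ 8.24 kip/in; NOT adequate

E70XX → F_EXX = 70 ksi.
L_w = 2 × 6.5 = 13 in; section modulus (unit throat) S = 2 × L²/6 = 14.08 in².
Direct shear f_v = P/L_w = 11/13 = 0.8462 kip/in.
Moment M = P × e = 11 × 10.5 = 115.5 kip·in; bending f_b = M/S = 8.201 kip/in.
f_max = √(f_v² + f_b²) = √(0.8462² + 8.201²) = 8.245 kip/in.
φr_n = 0.75 × 0.6 × 70 × (0.707 × 0.3125) = 6.96 kip/in → NOT adequate.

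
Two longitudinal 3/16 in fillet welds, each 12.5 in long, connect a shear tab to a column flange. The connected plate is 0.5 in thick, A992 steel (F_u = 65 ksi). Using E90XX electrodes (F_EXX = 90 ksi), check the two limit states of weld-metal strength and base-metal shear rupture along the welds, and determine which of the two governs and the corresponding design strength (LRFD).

t_e = 0.707 × 0.1875 = 0.1326 in; L = 25 in.
Weld metal: φR_n = 0.75 × 0.6 × 90 × 0.1326 × 25 = 134.2 kip.
Base metal (shear rupture): φR_n = 0.75 × 0.6 × 65 × 0.5 × 25 = 365.6 kip.
Governing: weld metal.

φR_n ≈ 134 kip (weld metal governs)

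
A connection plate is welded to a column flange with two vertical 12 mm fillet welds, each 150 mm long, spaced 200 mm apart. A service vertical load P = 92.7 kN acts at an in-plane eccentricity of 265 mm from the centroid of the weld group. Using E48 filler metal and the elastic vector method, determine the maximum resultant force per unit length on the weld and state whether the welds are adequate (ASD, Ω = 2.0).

E48XX → F_EXX = 480 MPa.
Total weld length L_w = 300 mm. Treat welds as unit-width lines.
Polar moment about centroid: J = 2[d³/12 + d(b/2)²] = 2[150³/12 + 150×100²] = 3562000 mm³.
Direct shear f_v = P/L_w = 92.7×10³ / 300 = 309 N/mm (vertical).
Torsion M = P·e = 92.7×10³ × 265 = 24566000 N·mm.
Critical point at (x, y) = (100, 75) from centroid. f_tx = M·y/J = 517.2 N/mm; f_ty = M·x/J = 689.6 N/mm.
Resultant f_max = √[f_tx² + (f_v + f_ty)²] = √[517.2² + (309 + 689.6)²] = 1125 N/mm.
Capacity per unit length: r_n/Ω = (1/2.0) × 0.6 × 480 × (0.707 × 12) = 1222 N/mm.
1125 ≤ 1222 → adequate.

f_max ≈ 1120 N/mm; adequate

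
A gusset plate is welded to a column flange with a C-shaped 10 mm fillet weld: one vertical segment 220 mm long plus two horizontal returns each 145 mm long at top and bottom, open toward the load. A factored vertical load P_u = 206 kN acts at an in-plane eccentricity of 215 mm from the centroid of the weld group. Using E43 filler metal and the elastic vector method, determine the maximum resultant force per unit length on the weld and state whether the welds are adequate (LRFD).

f_max ≈ 1510 N/mm; NOT adequate

E43XX → F_EXX = 430 MPa.
Total weld length L_w = 510 mm. Treat welds as unit-width lines.
Centroid: x̄ = 2×145×72.5 / 510 = 41.23 mm from the vertical weld.
Polar moment about centroid: J = I_x + I_y = [220³/12 + 2×145×110²] + [220×41.23² + 2(145³/12 + 145×31.27²)] = 5562000 mm³.
Direct shear f_v = P/L_w = 206×10³ / 510 = 403.9 N/mm (vertical).
Torsion M = P·e = 206×10³ × 215 = 44290000 N·mm.
Critical point at (x, y) = (103.8, 110) from centroid. f_tx = M·y/J = 875.9 N/mm; f_ty = M·x/J = 826.4 N/mm.
Resultant f_max = √[f_tx² + (f_v + f_ty)²] = √[875.9² + (403.9 + 826.4)²] = 1510 N/mm.
Capacity per unit length: φr_n = 0.75 × 0.6 × 430 × (0.707 × 10) = 1368 N/mm.
1510 > 1368 → NOT adequate.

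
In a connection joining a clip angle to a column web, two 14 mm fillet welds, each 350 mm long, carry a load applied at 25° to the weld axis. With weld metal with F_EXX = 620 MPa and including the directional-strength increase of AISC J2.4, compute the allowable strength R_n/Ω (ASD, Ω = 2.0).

R_n/Ω ≈ 1470 kN

t_e = 0.707 × 14 = 9.898 mm; A_we = 9.898 × 700 = 6929 mm².
Directional factor: 1.0 + 0.5 sin^1.5(25°) = 1.137.
F_nw = 0.6 × 620 × 1.137 = 423.1 MPa.
R_n/Ω = (423.1 × 6929) / 2.0 × 10⁻³ = 1466 kN.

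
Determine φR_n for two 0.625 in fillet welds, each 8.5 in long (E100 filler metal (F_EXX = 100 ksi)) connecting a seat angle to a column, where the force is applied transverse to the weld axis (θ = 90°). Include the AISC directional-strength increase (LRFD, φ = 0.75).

φR_n ≈ 507 kips

t_e = 0.707 × 0.625 = 0.4419 in; A_we = 0.4419 × 17 = 7.512 in².
Directional factor: 1.0 + 0.5 sin^1.5(90°) = 1.5.
F_nw = 0.6 × 100 × 1.5 = 90 ksi.
φR_n = 0.75 × 90 × 7.512 = 507.1 kips.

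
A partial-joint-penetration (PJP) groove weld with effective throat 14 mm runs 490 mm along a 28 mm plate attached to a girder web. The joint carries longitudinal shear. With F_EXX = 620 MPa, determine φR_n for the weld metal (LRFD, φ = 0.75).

Effective throat (given) t_e = 14 mm.
A_we = 14 × 490 = 6860 mm².
F_nw = 0.6 F_EXX = 372 MPa.
φR_n = 0.75 × 372 × 6860 × 10⁻³ = 1914 kN.

φR_n ≈ 1910 kN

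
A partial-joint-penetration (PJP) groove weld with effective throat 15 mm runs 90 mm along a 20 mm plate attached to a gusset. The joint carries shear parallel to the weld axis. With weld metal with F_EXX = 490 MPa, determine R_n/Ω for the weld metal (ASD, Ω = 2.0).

R_n/Ω ≈ 198 kN

Effective throat (given) t_e = 15 mm.
A_we = 15 × 90 = 1350 mm².
F_nw = 0.6 F_EXX = 294 MPa.
R_n/Ω = (294 × 1350) / 2.0 × 10⁻³ = 198.5 kN.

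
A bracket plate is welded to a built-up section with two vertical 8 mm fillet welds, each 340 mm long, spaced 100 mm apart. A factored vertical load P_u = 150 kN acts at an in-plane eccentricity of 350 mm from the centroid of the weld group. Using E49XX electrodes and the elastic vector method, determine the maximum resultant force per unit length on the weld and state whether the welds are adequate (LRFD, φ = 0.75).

f_max ≈ 1210 N/mm; adequate

E49XX → F_EXX = 490 MPa.
Total weld length L_w = 680 mm. Treat welds as unit-width lines.
Polar moment about centroid: J = 2[d³/12 + d(b/2)²] = 2[340³/12 + 340×50²] = 8251000 mm³.
Direct shear f_v = P/L_w = 150×10³ / 680 = 220.6 N/mm (vertical).
Torsion M = P·e = 150×10³ × 350 = 52500000 N·mm.
Critical point at (x, y) = (50, 170) from centroid. f_tx = M·y/J = 1082 N/mm; f_ty = M·x/J = 318.2 N/mm.
Resultant f_max = √[f_tx² + (f_v + f_ty)²] = √[1082² + (220.6 + 318.2)²] = 1208 N/mm.
Capacity per unit length: φr_n = 0.75 × 0.6 × 490 × (0.707 × 8) = 1247 N/mm.
1208 ≤ 1247 → adequate.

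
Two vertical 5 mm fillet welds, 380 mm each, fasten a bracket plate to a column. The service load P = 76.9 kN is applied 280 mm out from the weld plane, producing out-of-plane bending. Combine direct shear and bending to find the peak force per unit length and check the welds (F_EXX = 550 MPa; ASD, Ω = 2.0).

f_max ≈ 459 N/mm; adequate

L_w = 2 × 380 = 760 mm; section modulus (unit throat) S = 2 × L²/6 = 48130 mm².
Direct shear f_v = P/L_w = 76.9×10³/760 = 101.2 N/mm.
Moment M = P × e = 76.9×10³ × 280 = 21532000 N·mm; bending f_b = M/S = 447.3 N/mm.
f_max = √(f_v² + f_b²) = √(101.2² + 447.3²) = 458.6 N/mm.
r_n/Ω = (1/2.0) × 0.6 × 550 × (0.707 × 5) = 583.3 N/mm → adequate.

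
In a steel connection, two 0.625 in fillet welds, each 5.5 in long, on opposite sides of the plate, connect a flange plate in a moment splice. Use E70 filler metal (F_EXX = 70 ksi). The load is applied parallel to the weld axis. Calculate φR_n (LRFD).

Effective throat t_e = 0.707 × 0.625 = 0.4419 in.
Total length L = 11 in; A_we = 0.4419 × 11 = 4.861 in².
F_nw = 0.6 F_EXX = 0.6 × 70 = 42 ksi.
φR_n = 0.75 × 42 × 4.861 = 153.1 kip.

φR_n ≈ 153 kip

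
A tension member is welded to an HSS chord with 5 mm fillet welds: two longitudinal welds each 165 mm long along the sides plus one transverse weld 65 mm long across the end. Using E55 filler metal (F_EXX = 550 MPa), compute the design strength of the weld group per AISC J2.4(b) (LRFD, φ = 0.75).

t_e = 0.707 × 5 = 3.535 mm.
R_nwl = 0.6 × 550 × 3.535 × 330 × 10⁻³ = 385 kN (longitudinal, 2 welds).
R_nwt = 0.6 × 550 × 3.535 × 65 × 10⁻³ = 75.83 kN (transverse, base value).
(i) R_nwl + R_nwt = 460.8 kN; (ii) 0.85 R_nwl + 1.5 R_nwt = 441 kN.
R_n = max = 460.8 kN [governs: (i)]; φR_n = 345.6 kN.

φR_n ≈ 346 kN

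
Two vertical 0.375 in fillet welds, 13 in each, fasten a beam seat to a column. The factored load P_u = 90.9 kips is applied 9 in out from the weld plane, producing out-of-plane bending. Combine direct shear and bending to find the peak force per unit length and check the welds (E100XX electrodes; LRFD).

E100XX → F_EXX = 100 ksi.
L_w = 2 × 13 = 26 in; section modulus (unit throat) S = 2 × L²/6 = 56.33 in².
Direct shear f_v = P/L_w = 90.9/26 = 3.496 kip/in.
Moment M = P × e = 90.9 × 9 = 818.1 kip·in; bending f_b = M/S = 14.52 kip/in.
f_max = √(f_v² + f_b²) = √(3.496² + 14.52²) = 14.94 kip/in.
φr_n = 0.75 × 0.6 × 100 × (0.707 × 0.375) = 11.93 kip/in → NOT adequate.

f_max ≈ 14.9 kip/in; NOT adequate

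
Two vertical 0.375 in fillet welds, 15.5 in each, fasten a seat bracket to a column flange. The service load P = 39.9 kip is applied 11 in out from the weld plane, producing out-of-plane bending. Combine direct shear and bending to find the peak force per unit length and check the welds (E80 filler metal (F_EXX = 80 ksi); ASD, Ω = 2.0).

f_max ≈ 5.63 kip/in; adequate

L_w = 2 × 15.5 = 31 in; section modulus (unit throat) S = 2 × L²/6 = 80.08 in².
Direct shear f_v = P/L_w = 39.9/31 = 1.287 kip/in.
Moment M = P × e = 39.9 × 11 = 438.9 kip·in; bending f_b = M/S = 5.481 kip/in.
f_max = √(f_v² + f_b²) = √(1.287² + 5.481²) = 5.63 kip/in.
r_n/Ω = (1/2.0) × 0.6 × 80 × (0.707 × 0.375) = 6.363 kip/in → adequate.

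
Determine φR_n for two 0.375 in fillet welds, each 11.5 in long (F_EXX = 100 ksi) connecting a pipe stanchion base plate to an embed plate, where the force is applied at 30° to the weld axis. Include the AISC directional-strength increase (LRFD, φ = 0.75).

t_e = 0.707 × 0.375 = 0.2651 in; A_we = 0.2651 × 23 = 6.098 in².
Directional factor: 1.0 + 0.5 sin^1.5(30°) = 1.177.
F_nw = 0.6 × 100 × 1.177 = 70.61 ksi.
φR_n = 0.75 × 70.61 × 6.098 = 322.9 kip.

φR_n ≈ 323 kip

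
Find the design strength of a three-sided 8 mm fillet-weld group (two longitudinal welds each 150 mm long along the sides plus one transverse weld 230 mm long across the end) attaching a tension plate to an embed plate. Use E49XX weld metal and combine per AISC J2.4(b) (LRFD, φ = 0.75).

φR_n ≈ 748 kN

E49XX → F_EXX = 490 MPa.
t_e = 0.707 × 8 = 5.656 mm.
R_nwl = 0.6 × 490 × 5.656 × 300 × 10⁻³ = 498.9 kN (longitudinal, 2 welds).
R_nwt = 0.6 × 490 × 5.656 × 230 × 10⁻³ = 382.5 kN (transverse, base value).
(i) R_nwl + R_nwt = 881.3 kN; (ii) 0.85 R_nwl + 1.5 R_nwt = 997.7 kN.
R_n = max = 997.7 kN [governs: (ii)]; φR_n = 748.3 kN.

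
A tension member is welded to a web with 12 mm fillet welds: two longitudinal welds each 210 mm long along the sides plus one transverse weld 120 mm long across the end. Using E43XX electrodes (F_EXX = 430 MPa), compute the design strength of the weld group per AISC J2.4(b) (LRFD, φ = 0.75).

t_e = 0.707 × 12 = 8.484 mm.
R_nwl = 0.6 × 430 × 8.484 × 420 × 10⁻³ = 919.3 kN (longitudinal, 2 welds).
R_nwt = 0.6 × 430 × 8.484 × 120 × 10⁻³ = 262.7 kN (transverse, base value).
(i) R_nwl + R_nwt = 1182 kN; (ii) 0.85 R_nwl + 1.5 R_nwt = 1175 kN.
R_n = max = 1182 kN [governs: (i)]; φR_n = 886.5 kN.

φR_n ≈ 886 kN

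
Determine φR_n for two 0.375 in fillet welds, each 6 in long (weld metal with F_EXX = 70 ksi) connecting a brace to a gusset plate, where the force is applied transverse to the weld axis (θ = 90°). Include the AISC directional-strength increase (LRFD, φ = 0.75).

t_e = 0.707 × 0.375 = 0.2651 in; A_we = 0.2651 × 12 = 3.181 in².
Directional factor: 1.0 + 0.5 sin^1.5(90°) = 1.5.
F_nw = 0.6 × 70 × 1.5 = 63 ksi.
φR_n = 0.75 × 63 × 3.181 = 150.3 kip.

φR_n ≈ 150 kip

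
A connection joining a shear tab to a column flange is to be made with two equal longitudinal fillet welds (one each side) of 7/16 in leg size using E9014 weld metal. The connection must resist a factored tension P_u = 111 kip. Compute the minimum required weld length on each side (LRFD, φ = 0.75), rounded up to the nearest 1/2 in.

E90XX → F_EXX = 90 ksi.
Throat t_e = 0.707 × 0.4375 = 0.3093 in.
φr_n = 0.75 × 0.6 × 90 × 0.3093 = 12.53 kip/in.
L_req = P_u / φr_n = 111 / 12.53 = 8.861 in total.
Per side: 8.861 / 2 = 4.43 in.
Round up → use L = 4.5 in on each side.

L = 4.5 in on each side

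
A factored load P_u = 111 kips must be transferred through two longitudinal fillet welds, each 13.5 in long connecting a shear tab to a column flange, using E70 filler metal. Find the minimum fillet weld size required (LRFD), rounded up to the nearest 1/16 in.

E70XX → F_EXX = 70 ksi.
Total weld length L = 27 in.
Required throat t_e = P_u / (φ × 0.6 F_EXX × L) = 111 / (0.75 × 0.6 × 70 × 27) = 0.1305 in.
Required leg w = t_e / 0.707 = 0.1846 in → use 3/16 in.

w = 3/16 in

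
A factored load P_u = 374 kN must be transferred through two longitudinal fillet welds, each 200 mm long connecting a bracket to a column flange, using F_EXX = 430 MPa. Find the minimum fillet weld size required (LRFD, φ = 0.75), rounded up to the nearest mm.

w = 7 mm

Total weld length L = 400 mm.
Required throat t_e = P_u / (φ × 0.6 F_EXX × L) = 374 / (0.75 × 0.6 × 430 × 400 × 10⁻³) = 4.832 mm.
Required leg w = t_e / 0.707 = 6.835 mm → use 7 mm.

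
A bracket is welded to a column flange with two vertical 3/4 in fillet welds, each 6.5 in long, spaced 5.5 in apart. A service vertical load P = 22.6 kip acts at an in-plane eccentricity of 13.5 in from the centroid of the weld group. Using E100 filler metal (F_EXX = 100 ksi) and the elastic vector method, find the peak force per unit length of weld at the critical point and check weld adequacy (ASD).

Total weld length L_w = 13 in. Treat welds as unit-width lines.
Polar moment about centroid: J = 2[d³/12 + d(b/2)²] = 2[6.5³/12 + 6.5×2.75²] = 144.1 in³.
Direct shear f_v = P/L_w = 22.6 / 13 = 1.738 kip/in (vertical).
Torsion M = P·e = 22.6 × 13.5 = 305.1 kip·in.
Critical point at (x, y) = (2.75, 3.25) from centroid. f_tx = M·y/J = 6.882 kip/in; f_ty = M·x/J = 5.823 kip/in.
Resultant f_max = √[f_tx² + (f_v + f_ty)²] = √[6.882² + (1.738 + 5.823)²] = 10.22 kip/in.
Capacity per unit length: r_n/Ω = (1/2.0) × 0.6 × 100 × (0.707 × 0.75) = 15.91 kip/in.
10.22 ≤ 15.91 → adequate.

f_max ≈ 10.2 kip/in; adequate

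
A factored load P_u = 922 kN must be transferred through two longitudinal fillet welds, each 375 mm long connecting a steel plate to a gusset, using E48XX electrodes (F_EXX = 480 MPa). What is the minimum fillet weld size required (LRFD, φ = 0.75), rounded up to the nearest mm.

w = 9 mm

Total weld length L = 750 mm.
Required throat t_e = P_u / (φ × 0.6 F_EXX × L) = 922 / (0.75 × 0.6 × 480 × 750 × 10⁻³) = 5.691 mm.
Required leg w = t_e / 0.707 = 8.05 mm → use 9 mm.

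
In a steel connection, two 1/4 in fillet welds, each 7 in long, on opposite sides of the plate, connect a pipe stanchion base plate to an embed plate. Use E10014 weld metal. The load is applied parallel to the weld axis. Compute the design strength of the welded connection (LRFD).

E100XX → F_EXX = 100 ksi.
Effective throat t_e = 0.707 × 0.25 = 0.1767 in.
Total length L = 14 in; A_we = 0.1767 × 14 = 2.474 in².
F_nw = 0.6 F_EXX = 0.6 × 100 = 60 ksi.
φR_n = 0.75 × 60 × 2.474 = 111.4 kip.

φR_n ≈ 111 kip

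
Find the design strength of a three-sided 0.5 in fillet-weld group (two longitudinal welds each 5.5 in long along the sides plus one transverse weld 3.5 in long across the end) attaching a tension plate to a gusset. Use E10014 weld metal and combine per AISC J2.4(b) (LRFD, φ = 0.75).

φR_n ≈ 232 kips

E100XX → F_EXX = 100 ksi.
t_e = 0.707 × 0.5 = 0.3535 in.
R_nwl = 0.6 × 100 × 0.3535 × 11 = 233.3 kips (longitudinal, 2 welds).
R_nwt = 0.6 × 100 × 0.3535 × 3.5 = 74.23 kips (transverse, base value).
(i) R_nwl + R_nwt = 307.5 kips; (ii) 0.85 R_nwl + 1.5 R_nwt = 309.7 kips.
R_n = max = 309.7 kips [governs: (ii)]; φR_n = 232.2 kips.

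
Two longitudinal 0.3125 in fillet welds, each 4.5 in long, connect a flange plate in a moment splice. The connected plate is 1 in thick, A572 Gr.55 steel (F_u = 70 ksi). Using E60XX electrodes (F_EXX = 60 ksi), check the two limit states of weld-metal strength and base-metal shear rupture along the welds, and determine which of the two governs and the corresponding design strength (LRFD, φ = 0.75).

φR_n ≈ 53.7 kip (weld metal governs)

t_e = 0.707 × 0.3125 = 0.2209 in; L = 9 in.
Weld metal: φR_n = 0.75 × 0.6 × 60 × 0.2209 × 9 = 53.69 kip.
Base metal (shear rupture): φR_n = 0.75 × 0.6 × 70 × 1 × 9 = 283.5 kip.
Governing: weld metal.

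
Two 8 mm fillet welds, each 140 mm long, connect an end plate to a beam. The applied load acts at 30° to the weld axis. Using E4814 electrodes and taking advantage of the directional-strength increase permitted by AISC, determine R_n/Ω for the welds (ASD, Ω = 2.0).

R_n/Ω ≈ 268 kN

E48XX → F_EXX = 480 MPa.
t_e = 0.707 × 8 = 5.656 mm; A_we = 5.656 × 280 = 1584 mm².
Directional factor: 1.0 + 0.5 sin^1.5(30°) = 1.177.
F_nw = 0.6 × 480 × 1.177 = 338.9 MPa.
R_n/Ω = (338.9 × 1584) / 2.0 × 10⁻³ = 268.4 kN.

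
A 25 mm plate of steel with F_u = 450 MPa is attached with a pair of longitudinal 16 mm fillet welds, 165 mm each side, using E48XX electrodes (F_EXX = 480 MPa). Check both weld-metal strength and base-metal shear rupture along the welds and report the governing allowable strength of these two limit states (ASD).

t_e = 0.707 × 16 = 11.31 mm; L = 330 mm.
Weld metal: R_n/Ω = (1/2.0) × 0.6 × 480 × 11.31 × 330 × 10⁻³ = 537.5 kN.
Base metal (shear rupture): R_n/Ω = (1/2.0) × 0.6 × 450 × 25 × 330 × 10⁻³ = 1114 kN.
Governing: weld metal.

R_n/Ω ≈ 538 kN (weld metal governs)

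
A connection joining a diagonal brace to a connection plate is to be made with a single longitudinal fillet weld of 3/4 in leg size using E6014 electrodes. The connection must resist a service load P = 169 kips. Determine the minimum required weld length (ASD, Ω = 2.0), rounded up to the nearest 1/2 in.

L = 18 in

E60XX → F_EXX = 60 ksi.
Throat t_e = 0.707 × 0.75 = 0.5302 in.
r_n/Ω = (0.6 × 60 × 0.5302) / 2.0 = 9.544 kip/in.
L_req = P / (r_n/Ω) = 169 / 9.544 = 17.71 in total.
Round up → use L = 18 in.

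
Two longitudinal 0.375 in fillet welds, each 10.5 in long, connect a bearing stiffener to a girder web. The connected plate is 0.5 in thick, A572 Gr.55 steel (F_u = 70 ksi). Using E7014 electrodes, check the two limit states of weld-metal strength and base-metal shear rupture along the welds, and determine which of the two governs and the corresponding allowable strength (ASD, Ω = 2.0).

E70XX → F_EXX = 70 ksi.
t_e = 0.707 × 0.375 = 0.2651 in; L = 21 in.
Weld metal: R_n/Ω = (1/2.0) × 0.6 × 70 × 0.2651 × 21 = 116.9 kips.
Base metal (shear rupture): R_n/Ω = (1/2.0) × 0.6 × 70 × 0.5 × 21 = 220.5 kips.
Governing: weld metal.

R_n/Ω ≈ 117 kips (weld metal governs)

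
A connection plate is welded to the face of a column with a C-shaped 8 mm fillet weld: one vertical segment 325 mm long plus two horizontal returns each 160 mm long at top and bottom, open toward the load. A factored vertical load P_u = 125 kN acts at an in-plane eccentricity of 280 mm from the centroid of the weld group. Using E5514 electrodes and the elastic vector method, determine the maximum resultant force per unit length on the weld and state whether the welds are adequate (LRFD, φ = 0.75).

E55XX → F_EXX = 550 MPa.
Total weld length L_w = 645 mm. Treat welds as unit-width lines.
Centroid: x̄ = 2×160×80 / 645 = 39.69 mm from the vertical weld.
Polar moment about centroid: J = I_x + I_y = [325³/12 + 2×160×162.5²] + [325×39.69² + 2(160³/12 + 160×40.31²)] = 13030000 mm³.
Direct shear f_v = P/L_w = 125×10³ / 645 = 193.8 N/mm (vertical).
Torsion M = P·e = 125×10³ × 280 = 35000000 N·mm.
Critical point at (x, y) = (120.3, 162.5) from centroid. f_tx = M·y/J = 436.7 N/mm; f_ty = M·x/J = 323.3 N/mm.
Resultant f_max = √[f_tx² + (f_v + f_ty)²] = √[436.7² + (193.8 + 323.3)²] = 676.8 N/mm.
Capacity per unit length: φr_n = 0.75 × 0.6 × 550 × (0.707 × 8) = 1400 N/mm.
676.8 ≤ 1400 → adequate.

f_max ≈ 677 N/mm; adequate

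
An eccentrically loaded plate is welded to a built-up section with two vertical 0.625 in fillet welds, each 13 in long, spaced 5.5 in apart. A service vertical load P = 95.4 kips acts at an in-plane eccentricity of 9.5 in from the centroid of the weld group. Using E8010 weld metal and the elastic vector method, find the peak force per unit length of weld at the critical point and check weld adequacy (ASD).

f_max ≈ 13.2 kip/in; NOT adequate

E80XX → F_EXX = 80 ksi.
Total weld length L_w = 26 in. Treat welds as unit-width lines.
Polar moment about centroid: J = 2[d³/12 + d(b/2)²] = 2[13³/12 + 13×2.75²] = 562.8 in³.
Direct shear f_v = P/L_w = 95.4 / 26 = 3.669 kip/in (vertical).
Torsion M = P·e = 95.4 × 9.5 = 906.3 kip·in.
Critical point at (x, y) = (2.75, 6.5) from centroid. f_tx = M·y/J = 10.47 kip/in; f_ty = M·x/J = 4.429 kip/in.
Resultant f_max = √[f_tx² + (f_v + f_ty)²] = √[10.47² + (3.669 + 4.429)²] = 13.23 kip/in.
Capacity per unit length: r_n/Ω = (1/2.0) × 0.6 × 80 × (0.707 × 0.625) = 10.6 kip/in.
13.23 > 10.6 → NOT adequate.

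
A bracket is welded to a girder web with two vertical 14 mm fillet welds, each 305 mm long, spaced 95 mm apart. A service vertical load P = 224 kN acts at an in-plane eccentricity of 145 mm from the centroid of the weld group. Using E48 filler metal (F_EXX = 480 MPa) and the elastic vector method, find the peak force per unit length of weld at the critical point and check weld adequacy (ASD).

Total weld length L_w = 610 mm. Treat welds as unit-width lines.
Polar moment about centroid: J = 2[d³/12 + d(b/2)²] = 2[305³/12 + 305×47.5²] = 6105000 mm³.
Direct shear f_v = P/L_w = 224×10³ / 610 = 367.2 N/mm (vertical).
Torsion M = P·e = 224×10³ × 145 = 32480000 N·mm.
Critical point at (x, y) = (47.5, 152.5) from centroid. f_tx = M·y/J = 811.3 N/mm; f_ty = M·x/J = 252.7 N/mm.
Resultant f_max = √[f_tx² + (f_v + f_ty)²] = √[811.3² + (367.2 + 252.7)²] = 1021 N/mm.
Capacity per unit length: r_n/Ω = (1/2.0) × 0.6 × 480 × (0.707 × 14) = 1425 N/mm.
1021 ≤ 1425 → adequate.

f_max ≈ 1020 N/mm; adequate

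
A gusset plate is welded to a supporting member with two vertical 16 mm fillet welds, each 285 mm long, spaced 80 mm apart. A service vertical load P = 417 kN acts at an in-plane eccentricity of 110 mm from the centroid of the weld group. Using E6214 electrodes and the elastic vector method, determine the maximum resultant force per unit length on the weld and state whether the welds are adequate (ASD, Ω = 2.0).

f_max ≈ 1770 N/mm; adequate

E62XX → F_EXX = 620 MPa.
Total weld length L_w = 570 mm. Treat welds as unit-width lines.
Polar moment about centroid: J = 2[d³/12 + d(b/2)²] = 2[285³/12 + 285×40²] = 4770000 mm³.
Direct shear f_v = P/L_w = 417×10³ / 570 = 731.6 N/mm (vertical).
Torsion M = P·e = 417×10³ × 110 = 45870000 N·mm.
Critical point at (x, y) = (40, 142.5) from centroid. f_tx = M·y/J = 1370 N/mm; f_ty = M·x/J = 384.6 N/mm.
Resultant f_max = √[f_tx² + (f_v + f_ty)²] = √[1370² + (731.6 + 384.6)²] = 1767 N/mm.
Capacity per unit length: r_n/Ω = (1/2.0) × 0.6 × 620 × (0.707 × 16) = 2104 N/mm.
1767 ≤ 2104 → adequate.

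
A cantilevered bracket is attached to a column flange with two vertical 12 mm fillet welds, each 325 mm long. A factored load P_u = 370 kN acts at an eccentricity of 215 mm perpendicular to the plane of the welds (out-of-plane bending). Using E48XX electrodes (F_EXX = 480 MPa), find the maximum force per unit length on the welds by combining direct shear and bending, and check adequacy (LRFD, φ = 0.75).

f_max ≈ 2330 N/mm; NOT adequate

L_w = 2 × 325 = 650 mm; section modulus (unit throat) S = 2 × L²/6 = 35210 mm².
Direct shear f_v = P/L_w = 370×10³/650 = 569.2 N/mm.
Moment M = P × e = 370×10³ × 215 = 79550000 N·mm; bending f_b = M/S = 2259 N/mm.
f_max = √(f_v² + f_b²) = √(569.2² + 2259²) = 2330 N/mm.
φr_n = 0.75 × 0.6 × 480 × (0.707 × 12) = 1833 N/mm → NOT adequate.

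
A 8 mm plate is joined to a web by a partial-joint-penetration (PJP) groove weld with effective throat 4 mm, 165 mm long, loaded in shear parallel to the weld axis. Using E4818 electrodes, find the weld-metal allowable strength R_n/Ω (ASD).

E48XX → F_EXX = 480 MPa.
Effective throat (given) t_e = 4 mm.
A_we = 4 × 165 = 660 mm².
F_nw = 0.6 F_EXX = 288 MPa.
R_n/Ω = (288 × 660) / 2.0 × 10⁻³ = 95.04 kN.

R_n/Ω ≈ 95 kN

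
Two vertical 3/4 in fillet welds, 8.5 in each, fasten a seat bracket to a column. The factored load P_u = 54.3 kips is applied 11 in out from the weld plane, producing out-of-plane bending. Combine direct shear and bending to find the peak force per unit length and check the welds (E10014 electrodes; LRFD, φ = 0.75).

E100XX → F_EXX = 100 ksi.
L_w = 2 × 8.5 = 17 in; section modulus (unit throat) S = 2 × L²/6 = 24.08 in².
Direct shear f_v = P/L_w = 54.3/17 = 3.194 kip/in.
Moment M = P × e = 54.3 × 11 = 597.3 kip·in; bending f_b = M/S = 24.8 kip/in.
f_max = √(f_v² + f_b²) = √(3.194² + 24.8²) = 25.01 kip/in.
φr_n = 0.75 × 0.6 × 100 × (0.707 × 0.75) = 23.86 kip/in → NOT adequate.

f_max ≈ 25 kip/in; NOT adequate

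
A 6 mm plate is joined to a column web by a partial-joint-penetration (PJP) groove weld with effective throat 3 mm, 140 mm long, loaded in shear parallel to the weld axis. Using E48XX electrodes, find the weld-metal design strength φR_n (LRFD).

E48XX → F_EXX = 480 MPa.
Effective throat (given) t_e = 3 mm.
A_we = 3 × 140 = 420 mm².
F_nw = 0.6 F_EXX = 288 MPa.
φR_n = 0.75 × 288 × 420 × 10⁻³ = 90.72 kN.

φR_n ≈ 90.7 kN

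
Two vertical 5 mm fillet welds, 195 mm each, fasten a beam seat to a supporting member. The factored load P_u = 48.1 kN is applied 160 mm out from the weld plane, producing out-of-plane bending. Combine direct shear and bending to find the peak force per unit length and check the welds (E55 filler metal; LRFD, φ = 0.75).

f_max ≈ 620 N/mm; adequate

E55XX → F_EXX = 550 MPa.
L_w = 2 × 195 = 390 mm; section modulus (unit throat) S = 2 × L²/6 = 12680 mm².
Direct shear f_v = P/L_w = 48.1×10³/390 = 123.3 N/mm.
Moment M = P × e = 48.1×10³ × 160 = 7696000 N·mm; bending f_b = M/S = 607.2 N/mm.
f_max = √(f_v² + f_b²) = √(123.3² + 607.2²) = 619.6 N/mm.
φr_n = 0.75 × 0.6 × 550 × (0.707 × 5) = 874.9 N/mm → adequate.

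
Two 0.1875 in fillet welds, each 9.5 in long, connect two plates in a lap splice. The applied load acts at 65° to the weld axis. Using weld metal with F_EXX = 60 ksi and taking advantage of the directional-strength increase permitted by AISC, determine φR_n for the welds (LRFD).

t_e = 0.707 × 0.1875 = 0.1326 in; A_we = 0.1326 × 19 = 2.519 in².
Directional factor: 1.0 + 0.5 sin^1.5(65°) = 1.431.
F_nw = 0.6 × 60 × 1.431 = 51.53 ksi.
φR_n = 0.75 × 51.53 × 2.519 = 97.34 kip.

φR_n ≈ 97.3 kip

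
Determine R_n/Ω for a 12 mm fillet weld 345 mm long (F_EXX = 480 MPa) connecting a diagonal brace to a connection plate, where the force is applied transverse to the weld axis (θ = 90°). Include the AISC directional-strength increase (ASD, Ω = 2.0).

t_e = 0.707 × 12 = 8.484 mm; A_we = 8.484 × 345 = 2927 mm².
Directional factor: 1.0 + 0.5 sin^1.5(90°) = 1.5.
F_nw = 0.6 × 480 × 1.5 = 432 MPa.
R_n/Ω = (432 × 2927) / 2.0 × 10⁻³ = 632.2 kN.

R_n/Ω ≈ 632 kN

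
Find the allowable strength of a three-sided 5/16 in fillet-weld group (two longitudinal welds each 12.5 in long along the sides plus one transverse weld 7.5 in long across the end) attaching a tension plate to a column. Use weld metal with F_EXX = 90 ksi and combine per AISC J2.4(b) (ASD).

t_e = 0.707 × 0.3125 = 0.2209 in.
R_nwl = 0.6 × 90 × 0.2209 × 25 = 298.3 kip (longitudinal, 2 welds).
R_nwt = 0.6 × 90 × 0.2209 × 7.5 = 89.48 kip (transverse, base value).
(i) R_nwl + R_nwt = 387.7 kip; (ii) 0.85 R_nwl + 1.5 R_nwt = 387.7 kip.
R_n = max = 387.7 kip [governs: (i)]; R_n/Ω = 193.9 kip.

R_n/Ω ≈ 194 kip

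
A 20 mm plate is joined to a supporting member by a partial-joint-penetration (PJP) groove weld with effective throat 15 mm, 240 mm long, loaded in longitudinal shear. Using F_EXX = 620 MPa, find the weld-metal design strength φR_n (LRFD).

Effective throat (given) t_e = 15 mm.
A_we = 15 × 240 = 3600 mm².
F_nw = 0.6 F_EXX = 372 MPa.
φR_n = 0.75 × 372 × 3600 × 10⁻³ = 1004 kN.

φR_n ≈ 1000 kN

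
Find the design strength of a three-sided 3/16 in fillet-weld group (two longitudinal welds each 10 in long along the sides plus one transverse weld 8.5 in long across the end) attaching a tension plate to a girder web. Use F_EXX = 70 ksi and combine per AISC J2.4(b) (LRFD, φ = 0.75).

t_e = 0.707 × 0.1875 = 0.1326 in.
R_nwl = 0.6 × 70 × 0.1326 × 20 = 111.4 kip (longitudinal, 2 welds).
R_nwt = 0.6 × 70 × 0.1326 × 8.5 = 47.32 kip (transverse, base value).
(i) R_nwl + R_nwt = 158.7 kip; (ii) 0.85 R_nwl + 1.5 R_nwt = 165.6 kip.
R_n = max = 165.6 kip [governs: (ii)]; φR_n = 124.2 kip.

φR_n ≈ 124 kip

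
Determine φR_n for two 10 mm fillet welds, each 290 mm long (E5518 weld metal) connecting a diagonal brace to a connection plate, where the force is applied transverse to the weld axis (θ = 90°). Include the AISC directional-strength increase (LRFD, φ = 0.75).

E55XX → F_EXX = 550 MPa.
t_e = 0.707 × 10 = 7.07 mm; A_we = 7.07 × 580 = 4101 mm².
Directional factor: 1.0 + 0.5 sin^1.5(90°) = 1.5.
F_nw = 0.6 × 550 × 1.5 = 495 MPa.
φR_n = 0.75 × 495 × 4101 × 10⁻³ = 1522 kN.

φR_n ≈ 1520 kN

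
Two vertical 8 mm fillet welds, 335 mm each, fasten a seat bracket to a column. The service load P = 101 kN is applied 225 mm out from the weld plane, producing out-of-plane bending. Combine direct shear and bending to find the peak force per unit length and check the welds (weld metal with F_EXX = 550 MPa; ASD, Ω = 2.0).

f_max ≈ 626 N/mm; adequate

L_w = 2 × 335 = 670 mm; section modulus (unit throat) S = 2 × L²/6 = 37410 mm².
Direct shear f_v = P/L_w = 101×10³/670 = 150.7 N/mm.
Moment M = P × e = 101×10³ × 225 = 22725000 N·mm; bending f_b = M/S = 607.5 N/mm.
f_max = √(f_v² + f_b²) = √(150.7² + 607.5²) = 625.9 N/mm.
r_n/Ω = (1/2.0) × 0.6 × 550 × (0.707 × 8) = 933.2 N/mm → adequate.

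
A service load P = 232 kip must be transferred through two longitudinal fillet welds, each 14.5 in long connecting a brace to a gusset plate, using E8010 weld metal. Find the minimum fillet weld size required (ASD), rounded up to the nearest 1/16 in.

E80XX → F_EXX = 80 ksi.
Total weld length L = 29 in.
Required throat t_e = P × Ω / (0.6 F_EXX × L) = 232 × 2.0 / (0.6 × 80 × 29) = 0.3333 in.
Required leg w = t_e / 0.707 = 0.4715 in → use 1/2 in.

w = 1/2 in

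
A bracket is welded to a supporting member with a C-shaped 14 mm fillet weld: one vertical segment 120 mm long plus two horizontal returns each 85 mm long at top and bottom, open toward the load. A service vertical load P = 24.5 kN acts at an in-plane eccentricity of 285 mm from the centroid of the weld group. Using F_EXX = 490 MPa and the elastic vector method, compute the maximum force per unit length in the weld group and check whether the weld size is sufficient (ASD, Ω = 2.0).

f_max ≈ 664 N/mm; adequate

Total weld length L_w = 290 mm. Treat welds as unit-width lines.
Centroid: x̄ = 2×85×42.5 / 290 = 24.91 mm from the vertical weld.
Polar moment about centroid: J = I_x + I_y = [120³/12 + 2×85×60²] + [120×24.91² + 2(85³/12 + 85×17.59²)] = 985400 mm³.
Direct shear f_v = P/L_w = 24.5×10³ / 290 = 84.48 N/mm (vertical).
Torsion M = P·e = 24.5×10³ × 285 = 6982500 N·mm.
Critical point at (x, y) = (60.09, 60) from centroid. f_tx = M·y/J = 425.2 N/mm; f_ty = M·x/J = 425.8 N/mm.
Resultant f_max = √[f_tx² + (f_v + f_ty)²] = √[425.2² + (84.48 + 425.8)²] = 664.2 N/mm.
Capacity per unit length: r_n/Ω = (1/2.0) × 0.6 × 490 × (0.707 × 14) = 1455 N/mm.
664.2 ≤ 1455 → adequate.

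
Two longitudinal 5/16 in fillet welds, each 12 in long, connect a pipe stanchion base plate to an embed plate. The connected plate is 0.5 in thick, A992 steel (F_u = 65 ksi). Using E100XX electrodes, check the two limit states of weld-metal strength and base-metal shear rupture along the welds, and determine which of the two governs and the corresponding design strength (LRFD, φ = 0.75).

E100XX → F_EXX = 100 ksi.
t_e = 0.707 × 0.3125 = 0.2209 in; L = 24 in.
Weld metal: φR_n = 0.75 × 0.6 × 100 × 0.2209 × 24 = 238.6 kips.
Base metal (shear rupture): φR_n = 0.75 × 0.6 × 65 × 0.5 × 24 = 351 kips.
Governing: weld metal.

φR_n ≈ 239 kips (weld metal governs)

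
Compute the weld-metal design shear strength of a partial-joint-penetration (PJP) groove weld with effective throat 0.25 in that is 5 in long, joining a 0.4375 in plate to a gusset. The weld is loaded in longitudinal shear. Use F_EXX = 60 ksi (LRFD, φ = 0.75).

φR_n ≈ 33.8 kip

Effective throat (given) t_e = 0.25 in.
A_we = 0.25 × 5 = 1.25 in².
F_nw = 0.6 F_EXX = 36 ksi.
φR_n = 0.75 × 36 × 1.25 = 33.75 kip.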